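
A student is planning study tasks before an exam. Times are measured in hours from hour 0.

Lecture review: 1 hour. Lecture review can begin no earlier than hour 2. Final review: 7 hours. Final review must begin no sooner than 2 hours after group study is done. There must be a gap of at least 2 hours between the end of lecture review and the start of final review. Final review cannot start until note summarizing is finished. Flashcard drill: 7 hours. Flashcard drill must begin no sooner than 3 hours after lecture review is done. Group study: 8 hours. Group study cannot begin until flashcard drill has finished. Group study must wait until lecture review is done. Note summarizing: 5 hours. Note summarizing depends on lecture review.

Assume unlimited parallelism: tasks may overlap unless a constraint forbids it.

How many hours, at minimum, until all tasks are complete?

After its own release at hour 2, lecture review can start at hour 2 and finishes at hour 3.
Note summarizing waits on lecture review (finishes hour 3), so it starts at hour 3 and finishes at 3 + 5 = hour 8.
Flashcard drill cannot begin until lecture review (finishes hour 3, plus 3-hour gap → hour 6). It runs from hour 6 to 6 + 7 = hour 13.
Group study has to wait for flashcard drill (finishes hour 13); lecture review (finishes hour 3). The latest of these is hour 13, so group study runs hour 13 to 13 + 8 = hour 21.
Final review cannot start until group study (finishes hour 21, plus 2-hour gap → hour 23); lecture review (finishes hour 3, plus 2-hour gap → hour 5); note summarizing (finishes hour 8). The controlling bound is hour 23, so final review finishes at 23 + 7 = hour 30.
All tasks are finished once the last one completes. Finish times: Lecture review at 3, Flashcard drill at 13, Group study at 21, Note summarizing at 8, Final review at 30. The latest is hour 30.

30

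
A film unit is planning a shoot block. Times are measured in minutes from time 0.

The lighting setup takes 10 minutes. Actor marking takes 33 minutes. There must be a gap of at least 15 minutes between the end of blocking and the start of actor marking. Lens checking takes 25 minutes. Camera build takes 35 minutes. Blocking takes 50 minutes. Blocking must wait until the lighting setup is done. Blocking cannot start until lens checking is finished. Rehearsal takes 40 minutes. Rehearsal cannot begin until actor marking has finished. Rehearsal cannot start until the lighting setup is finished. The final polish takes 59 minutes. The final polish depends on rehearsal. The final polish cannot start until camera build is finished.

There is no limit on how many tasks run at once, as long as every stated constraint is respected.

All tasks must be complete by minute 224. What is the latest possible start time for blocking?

The final polish must finish by minute 224; it takes 59 minutes, so it must start by 224 − 59 = minute 165.
Since the final polish (must start by minute 165) depends on it, rehearsal must finish by minute 165. Backing off its 40-minute duration gives a latest start of minute 125.
Actor marking must finish before rehearsal (must start by minute 125). With a 33-minute duration, actor marking must start by 125 − 33 = minute 92.
Since actor marking (must start by minute 92, minus 15-minute gap → minute 77) depends on it, blocking must finish by minute 77. Backing off its 50-minute duration gives a latest start of minute 27.

27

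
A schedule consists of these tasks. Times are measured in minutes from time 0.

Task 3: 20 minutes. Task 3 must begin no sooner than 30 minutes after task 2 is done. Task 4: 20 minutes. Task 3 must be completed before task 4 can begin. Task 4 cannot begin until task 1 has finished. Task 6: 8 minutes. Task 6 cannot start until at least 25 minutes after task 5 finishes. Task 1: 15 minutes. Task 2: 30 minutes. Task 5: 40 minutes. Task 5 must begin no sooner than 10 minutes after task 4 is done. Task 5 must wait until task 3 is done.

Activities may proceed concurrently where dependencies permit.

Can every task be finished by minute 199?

Nothing blocks task 2, so it runs from minute 0 to minute 30.
Task 3 waits on task 2 (finishes minute 30, plus 30-minute gap → minute 60), so it starts at minute 60 and finishes at 60 + 20 = minute 80.
Nothing blocks task 1, so it runs from minute 0 to minute 15.
Task 4 has to wait for task 3 (finishes minute 80); task 1 (finishes minute 15). The latest of these is minute 80, so task 4 runs minute 80 to 80 + 20 = minute 100.
Task 5 cannot start until task 4 (finishes minute 100, plus 10-minute gap → minute 110); task 3 (finishes minute 80). The controlling bound is minute 110, so task 5 finishes at 110 + 40 = minute 150.
Task 6 waits on task 5 (finishes minute 150, plus 25-minute gap → minute 175), so it starts at minute 175 and finishes at 175 + 8 = minute 183.
Every task is finished by minute 183, which is no later than the deadline of 199, so the schedule is feasible.

Yes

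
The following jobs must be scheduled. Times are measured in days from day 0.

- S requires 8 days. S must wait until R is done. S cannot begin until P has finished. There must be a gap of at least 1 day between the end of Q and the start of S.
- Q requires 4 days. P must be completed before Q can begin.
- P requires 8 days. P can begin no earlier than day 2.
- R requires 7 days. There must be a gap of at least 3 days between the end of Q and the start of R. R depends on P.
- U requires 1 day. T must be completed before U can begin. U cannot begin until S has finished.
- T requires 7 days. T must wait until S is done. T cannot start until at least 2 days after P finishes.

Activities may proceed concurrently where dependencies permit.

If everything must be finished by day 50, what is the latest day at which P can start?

12

To finish by day 50, U (duration 1) must start no later than day 49.
Since U (must start by day 49) depends on it, T must finish by day 49. Backing off its 7-day duration gives a latest start of day 42.
S feeds T (must start by day 42); U (must start by day 49). Taking the minimum, S must finish by day 42 and start by 42 − 8 = day 34.
R must finish before S (must start by day 34). With a 7-day duration, R must start by 34 − 7 = day 27.
Q feeds R (must start by day 27, minus 3-day gap → day 24); S (must start by day 34, minus 1-day gap → day 33). Taking the minimum, Q must finish by day 24 and start by 24 − 4 = day 20.
P must finish in time for Q (must start by day 20); R (must start by day 27); S (must start by day 34); T (must start by day 42, minus 2-day gap → day 40). The tightest is day 20, so P must start by 20 − 8 = day 12.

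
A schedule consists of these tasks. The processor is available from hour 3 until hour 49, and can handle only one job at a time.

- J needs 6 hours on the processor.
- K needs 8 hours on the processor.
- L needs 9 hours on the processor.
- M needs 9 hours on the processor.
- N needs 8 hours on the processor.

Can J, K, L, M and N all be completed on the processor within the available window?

The processor window is 49 − 3 = 46 hours.
Running back to back, the jobs need 6 + 8 + 9 + 9 + 8 = 40 hours on the processor.
Since 40 ≤ 46, they fit within the window.

Yes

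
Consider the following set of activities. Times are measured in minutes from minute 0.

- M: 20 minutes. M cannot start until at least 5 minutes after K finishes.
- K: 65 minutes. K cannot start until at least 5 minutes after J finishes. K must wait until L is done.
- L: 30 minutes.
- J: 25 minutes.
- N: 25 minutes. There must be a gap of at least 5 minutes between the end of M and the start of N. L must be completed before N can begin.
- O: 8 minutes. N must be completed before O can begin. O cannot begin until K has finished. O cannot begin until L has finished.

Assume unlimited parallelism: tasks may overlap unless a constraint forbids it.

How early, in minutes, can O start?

L has no prerequisites, so it starts at minute 0 and finishes at minute 30.
J can start immediately at minute 0; it finishes at minute 25.
For K: J (finishes minute 25, plus 5-minute gap → minute 30); L (finishes minute 30). Taking the maximum gives a start of minute 30, and it finishes at 30 + 65 = minute 95.
M cannot begin until K (finishes minute 95, plus 5-minute gap → minute 100). It runs from minute 100 to 100 + 20 = minute 120.
N cannot start until M (finishes minute 120, plus 5-minute gap → minute 125); L (finishes minute 30). The controlling bound is minute 125, so N finishes at 125 + 25 = minute 150.
O waits on N (finishes minute 150); K (finishes minute 95); L (finishes minute 30). The latest of these is minute 150, which is the earliest O can start.

150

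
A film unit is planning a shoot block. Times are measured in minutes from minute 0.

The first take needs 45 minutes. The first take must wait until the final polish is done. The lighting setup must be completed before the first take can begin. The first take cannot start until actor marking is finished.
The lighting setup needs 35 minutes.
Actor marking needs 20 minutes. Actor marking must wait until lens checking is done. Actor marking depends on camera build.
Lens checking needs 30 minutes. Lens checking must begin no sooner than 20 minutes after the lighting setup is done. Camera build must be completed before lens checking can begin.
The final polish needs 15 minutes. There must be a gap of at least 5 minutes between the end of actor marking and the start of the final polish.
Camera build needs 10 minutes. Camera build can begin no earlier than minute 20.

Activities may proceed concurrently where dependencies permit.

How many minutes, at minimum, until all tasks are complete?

After its own release at minute 20, camera build can start at minute 20 and finishes at minute 30.
The lighting setup has no prerequisites, so it starts at minute 0 and finishes at minute 35.
Lens checking cannot start until the lighting setup (finishes minute 35, plus 20-minute gap → minute 55); camera build (finishes minute 30). The controlling bound is minute 55, so lens checking finishes at 55 + 30 = minute 85.
Actor marking needs all of lens checking (finishes minute 85); camera build (finishes minute 30). That puts its earliest start at minute 85; it finishes at 85 + 20 = minute 105.
The final polish cannot begin until actor marking (finishes minute 105, plus 5-minute gap → minute 110). It runs from minute 110 to 110 + 15 = minute 125.
The first take has to wait for the final polish (finishes minute 125); the lighting setup (finishes minute 35); actor marking (finishes minute 105). The latest of these is minute 125, so the first take runs minute 125 to 125 + 45 = minute 170.
All tasks are finished once the last one completes. Finish times: The lighting setup at 35, Camera build at 30, Lens checking at 85, Actor marking at 105, The final polish at 125, The first take at 170. The latest is minute 170.

170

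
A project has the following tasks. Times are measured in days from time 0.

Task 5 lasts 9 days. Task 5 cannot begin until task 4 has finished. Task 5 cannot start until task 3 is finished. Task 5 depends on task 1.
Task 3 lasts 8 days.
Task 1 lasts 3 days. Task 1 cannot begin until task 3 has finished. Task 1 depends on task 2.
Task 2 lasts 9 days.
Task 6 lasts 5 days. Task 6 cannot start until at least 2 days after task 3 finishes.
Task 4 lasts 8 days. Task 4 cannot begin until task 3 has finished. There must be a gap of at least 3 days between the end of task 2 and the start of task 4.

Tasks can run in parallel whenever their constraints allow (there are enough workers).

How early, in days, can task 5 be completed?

29

Task 3 can start immediately at day 0; it finishes at day 8.
Task 2 has no prerequisites, so it starts at day 0 and finishes at day 9.
For task 4: task 3 (finishes day 8); task 2 (finishes day 9, plus 3-day gap → day 12). Taking the maximum gives a start of day 12, and it finishes at 12 + 8 = day 20.
For task 1: task 3 (finishes day 8); task 2 (finishes day 9). Taking the maximum gives a start of day 9, and it finishes at 9 + 3 = day 12.
Task 5 cannot start until task 4 (finishes day 20); task 3 (finishes day 8); task 1 (finishes day 12). The controlling bound is day 20, so task 5 finishes at 20 + 9 = day 29.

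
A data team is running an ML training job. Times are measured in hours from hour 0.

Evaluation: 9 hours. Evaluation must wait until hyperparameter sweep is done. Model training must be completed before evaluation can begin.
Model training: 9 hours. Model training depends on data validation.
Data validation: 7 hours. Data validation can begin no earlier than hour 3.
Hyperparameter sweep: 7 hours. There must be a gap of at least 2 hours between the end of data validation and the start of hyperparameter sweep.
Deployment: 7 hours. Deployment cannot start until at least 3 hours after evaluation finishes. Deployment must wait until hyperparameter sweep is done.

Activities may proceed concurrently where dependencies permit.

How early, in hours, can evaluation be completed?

28

Data validation waits on its own release at hour 3, so it starts at hour 3 and finishes at 3 + 7 = hour 10.
Model training cannot begin until data validation (finishes hour 10). It runs from hour 10 to 10 + 9 = hour 19.
Hyperparameter sweep waits on data validation (finishes hour 10, plus 2-hour gap → hour 12), so it starts at hour 12 and finishes at 12 + 7 = hour 19.
Evaluation needs all of hyperparameter sweep (finishes hour 19); model training (finishes hour 19). That puts its earliest start at hour 19; it finishes at 19 + 9 = hour 28.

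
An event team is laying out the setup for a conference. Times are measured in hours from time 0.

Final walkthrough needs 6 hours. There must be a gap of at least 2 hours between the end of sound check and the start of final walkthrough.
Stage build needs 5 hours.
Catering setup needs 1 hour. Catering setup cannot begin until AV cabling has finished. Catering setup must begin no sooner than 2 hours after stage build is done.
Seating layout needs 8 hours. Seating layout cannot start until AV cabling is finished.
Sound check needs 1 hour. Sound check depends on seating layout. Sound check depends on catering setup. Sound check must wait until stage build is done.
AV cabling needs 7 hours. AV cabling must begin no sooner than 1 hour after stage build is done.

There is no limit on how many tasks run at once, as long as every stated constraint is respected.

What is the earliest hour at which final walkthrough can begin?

Stage build can start immediately at hour 0; it finishes at hour 5.
After stage build (finishes hour 5, plus 1-hour gap → hour 6), AV cabling can start at hour 6 and finishes at hour 13.
Catering setup has to wait for AV cabling (finishes hour 13); stage build (finishes hour 5, plus 2-hour gap → hour 7). The latest of these is hour 13, so catering setup runs hour 13 to 13 + 1 = hour 14.
Seating layout cannot begin until AV cabling (finishes hour 13). It runs from hour 13 to 13 + 8 = hour 21.
Sound check cannot start until seating layout (finishes hour 21); catering setup (finishes hour 14); stage build (finishes hour 5). The controlling bound is hour 21, so sound check finishes at 21 + 1 = hour 22.
Final walkthrough waits on sound check (finishes hour 22, plus 2-hour gap → hour 24), so the earliest it can start is hour 24.

24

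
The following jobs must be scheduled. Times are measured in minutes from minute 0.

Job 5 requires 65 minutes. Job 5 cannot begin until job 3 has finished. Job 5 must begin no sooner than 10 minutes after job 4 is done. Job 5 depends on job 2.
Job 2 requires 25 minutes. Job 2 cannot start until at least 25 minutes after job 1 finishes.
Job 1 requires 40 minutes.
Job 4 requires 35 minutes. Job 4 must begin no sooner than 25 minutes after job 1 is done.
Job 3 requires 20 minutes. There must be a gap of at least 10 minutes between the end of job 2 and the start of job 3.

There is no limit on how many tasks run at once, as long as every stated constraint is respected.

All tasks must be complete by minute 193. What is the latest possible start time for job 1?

Job 5 has no dependents, so it just needs to finish by minute 193. Starting by 193 − 65 = minute 128 achieves that.
Since job 5 (must start by minute 128) depends on it, job 3 must finish by minute 128. Backing off its 20-minute duration gives a latest start of minute 108.
For job 2: job 3 (must start by minute 108, minus 10-minute gap → minute 98); job 5 (must start by minute 128). The most restrictive is minute 98; with a 25-minute duration, job 2 must start by minute 73.
Job 4 has to be done before job 5 (must start by minute 128, minus 10-minute gap → minute 118). That means finishing by minute 118, i.e. starting by 118 − 35 = minute 83.
For job 1: job 2 (must start by minute 73, minus 25-minute gap → minute 48); job 4 (must start by minute 83, minus 25-minute gap → minute 58). The most restrictive is minute 48; with a 40-minute duration, job 1 must start by minute 8.

8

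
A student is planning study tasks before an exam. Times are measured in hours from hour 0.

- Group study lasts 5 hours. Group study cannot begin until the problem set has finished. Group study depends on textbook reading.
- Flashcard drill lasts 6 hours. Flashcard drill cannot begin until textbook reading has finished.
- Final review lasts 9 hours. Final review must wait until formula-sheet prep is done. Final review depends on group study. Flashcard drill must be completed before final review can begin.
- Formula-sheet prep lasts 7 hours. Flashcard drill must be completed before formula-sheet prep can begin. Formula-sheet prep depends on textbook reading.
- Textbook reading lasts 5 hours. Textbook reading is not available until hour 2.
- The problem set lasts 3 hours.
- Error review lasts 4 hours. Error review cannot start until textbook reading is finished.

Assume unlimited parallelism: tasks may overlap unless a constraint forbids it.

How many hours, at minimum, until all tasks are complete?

The problem set has no prerequisites, so it starts at hour 0 and finishes at hour 3.
Textbook reading waits on its own release at hour 2, so it starts at hour 2 and finishes at 2 + 5 = hour 7.
Group study has to wait for the problem set (finishes hour 3); textbook reading (finishes hour 7). The latest of these is hour 7, so group study runs hour 7 to 7 + 5 = hour 12.
After textbook reading (finishes hour 7), error review can start at hour 7 and finishes at hour 11.
After textbook reading (finishes hour 7), flashcard drill can start at hour 7 and finishes at hour 13.
Formula-sheet prep needs all of flashcard drill (finishes hour 13); textbook reading (finishes hour 7). That puts its earliest start at hour 13; it finishes at 13 + 7 = hour 20.
Final review cannot start until formula-sheet prep (finishes hour 20); group study (finishes hour 12); flashcard drill (finishes hour 13). The controlling bound is hour 20, so final review finishes at 20 + 9 = hour 29.
All tasks are finished once the last one completes. Finish times: Textbook reading at 7, The problem set at 3, Flashcard drill at 13, Error review at 11, Group study at 12, Formula-sheet prep at 20, Final review at 29. The latest is hour 29.

29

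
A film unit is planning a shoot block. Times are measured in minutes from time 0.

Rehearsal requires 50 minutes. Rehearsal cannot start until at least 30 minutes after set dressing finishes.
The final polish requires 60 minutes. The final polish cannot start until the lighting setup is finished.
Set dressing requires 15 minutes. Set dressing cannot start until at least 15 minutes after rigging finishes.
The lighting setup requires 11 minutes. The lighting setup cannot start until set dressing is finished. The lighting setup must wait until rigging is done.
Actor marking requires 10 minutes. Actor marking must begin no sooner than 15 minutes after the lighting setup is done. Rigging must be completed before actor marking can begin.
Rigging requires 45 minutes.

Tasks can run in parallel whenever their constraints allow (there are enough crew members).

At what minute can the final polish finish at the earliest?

Rigging can start immediately at minute 0; it finishes at minute 45.
Set dressing waits on rigging (finishes minute 45, plus 15-minute gap → minute 60), so it starts at minute 60 and finishes at 60 + 15 = minute 75.
The lighting setup has to wait for set dressing (finishes minute 75); rigging (finishes minute 45). The latest of these is minute 75, so the lighting setup runs minute 75 to 75 + 11 = minute 86.
The final polish waits on the lighting setup (finishes minute 86), so it starts at minute 86 and finishes at 86 + 60 = minute 146.

146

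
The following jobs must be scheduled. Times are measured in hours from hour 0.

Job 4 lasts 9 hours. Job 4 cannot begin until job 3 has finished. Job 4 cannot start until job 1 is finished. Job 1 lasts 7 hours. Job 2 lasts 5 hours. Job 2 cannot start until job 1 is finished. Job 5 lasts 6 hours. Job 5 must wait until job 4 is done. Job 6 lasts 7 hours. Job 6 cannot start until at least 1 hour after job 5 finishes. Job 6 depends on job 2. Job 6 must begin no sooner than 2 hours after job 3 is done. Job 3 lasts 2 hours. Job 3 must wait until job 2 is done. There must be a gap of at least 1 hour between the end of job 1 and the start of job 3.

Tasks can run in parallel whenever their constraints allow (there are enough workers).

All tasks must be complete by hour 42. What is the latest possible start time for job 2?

12

Nothing follows job 6; the deadline of hour 42 is its only limit. It must start by 42 − 7 = hour 35.
Job 5 has to be done before job 6 (must start by hour 35, minus 1-hour gap → hour 34). That means finishing by hour 34, i.e. starting by 34 − 6 = hour 28.
Job 4 must finish before job 5 (must start by hour 28). With a 9-hour duration, job 4 must start by 28 − 9 = hour 19.
Job 3 must finish in time for job 4 (must start by hour 19); job 6 (must start by hour 35, minus 2-hour gap → hour 33). The tightest is hour 19, so job 3 must start by 19 − 2 = hour 17.
Job 2 must finish in time for job 3 (must start by hour 17); job 6 (must start by hour 35). The tightest is hour 17, so job 2 must start by 17 − 5 = hour 12.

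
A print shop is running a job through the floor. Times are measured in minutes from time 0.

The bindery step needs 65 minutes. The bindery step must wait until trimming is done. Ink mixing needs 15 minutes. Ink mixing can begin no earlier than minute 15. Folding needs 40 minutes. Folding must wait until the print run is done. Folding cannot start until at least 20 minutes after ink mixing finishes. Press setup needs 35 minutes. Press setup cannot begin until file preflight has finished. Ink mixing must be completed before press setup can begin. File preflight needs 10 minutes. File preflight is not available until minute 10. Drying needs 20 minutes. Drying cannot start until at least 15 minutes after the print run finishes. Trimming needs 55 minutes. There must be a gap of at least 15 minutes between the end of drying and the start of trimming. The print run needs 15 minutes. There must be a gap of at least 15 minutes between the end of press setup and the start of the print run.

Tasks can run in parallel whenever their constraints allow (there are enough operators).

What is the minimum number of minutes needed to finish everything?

265

Ink mixing waits on its own release at minute 15, so it starts at minute 15 and finishes at 15 + 15 = minute 30.
After its own release at minute 10, file preflight can start at minute 10 and finishes at minute 20.
For press setup: file preflight (finishes minute 20); ink mixing (finishes minute 30). Taking the maximum gives a start of minute 30, and it finishes at 30 + 35 = minute 65.
After press setup (finishes minute 65, plus 15-minute gap → minute 80), the print run can start at minute 80 and finishes at minute 95.
For folding: the print run (finishes minute 95); ink mixing (finishes minute 30, plus 20-minute gap → minute 50). Taking the maximum gives a start of minute 95, and it finishes at 95 + 40 = minute 135.
After the print run (finishes minute 95, plus 15-minute gap → minute 110), drying can start at minute 110 and finishes at minute 130.
Trimming cannot begin until drying (finishes minute 130, plus 15-minute gap → minute 145). It runs from minute 145 to 145 + 55 = minute 200.
The bindery step cannot begin until trimming (finishes minute 200). It runs from minute 200 to 200 + 65 = minute 265.
All tasks are finished once the last one completes. Finish times: File preflight at 20, Ink mixing at 30, Press setup at 65, The print run at 95, Drying at 130, Trimming at 200, Folding at 135, The bindery step at 265. The latest is minute 265.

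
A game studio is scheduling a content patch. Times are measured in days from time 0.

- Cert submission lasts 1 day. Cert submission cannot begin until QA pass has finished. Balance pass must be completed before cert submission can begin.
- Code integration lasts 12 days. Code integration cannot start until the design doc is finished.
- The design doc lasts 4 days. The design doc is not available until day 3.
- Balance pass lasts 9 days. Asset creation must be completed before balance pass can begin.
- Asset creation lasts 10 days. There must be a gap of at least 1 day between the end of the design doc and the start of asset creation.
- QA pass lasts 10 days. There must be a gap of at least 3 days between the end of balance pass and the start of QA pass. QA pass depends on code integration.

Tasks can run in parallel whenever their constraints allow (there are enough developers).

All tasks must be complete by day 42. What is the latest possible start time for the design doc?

4

To finish by day 42, cert submission (duration 1) must start no later than day 41.
QA pass feeds into cert submission (must start by day 41); so QA pass must finish by day 41 and therefore start by day 31.
For balance pass: QA pass (must start by day 31, minus 3-day gap → day 28); cert submission (must start by day 41). The most restrictive is day 28; with a 9-day duration, balance pass must start by day 19.
Asset creation must finish before balance pass (must start by day 19). With a 10-day duration, asset creation must start by 19 − 10 = day 9.
Code integration must finish before QA pass (must start by day 31). With a 12-day duration, code integration must start by 31 − 12 = day 19.
For the design doc: asset creation (must start by day 9, minus 1-day gap → day 8); code integration (must start by day 19). The most restrictive is day 8; with a 4-day duration, the design doc must start by day 4.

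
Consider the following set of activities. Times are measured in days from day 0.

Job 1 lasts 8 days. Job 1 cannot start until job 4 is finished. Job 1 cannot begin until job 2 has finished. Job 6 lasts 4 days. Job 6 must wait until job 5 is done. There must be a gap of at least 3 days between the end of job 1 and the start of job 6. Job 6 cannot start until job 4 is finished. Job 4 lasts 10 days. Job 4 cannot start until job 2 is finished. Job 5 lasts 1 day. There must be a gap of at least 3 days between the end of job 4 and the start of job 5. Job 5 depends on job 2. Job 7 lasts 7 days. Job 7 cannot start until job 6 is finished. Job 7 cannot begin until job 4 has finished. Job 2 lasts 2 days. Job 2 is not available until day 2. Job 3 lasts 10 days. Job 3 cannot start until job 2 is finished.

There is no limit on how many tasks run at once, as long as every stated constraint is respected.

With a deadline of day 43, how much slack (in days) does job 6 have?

Job 2 waits on its own release at day 2, so it starts at day 2 and finishes at 2 + 2 = day 4.
After job 2 (finishes day 4), job 4 can start at day 4 and finishes at day 14.
Job 5 needs all of job 4 (finishes day 14, plus 3-day gap → day 17); job 2 (finishes day 4). That puts its earliest start at day 17; it finishes at 17 + 1 = day 18.
Job 1 cannot start until job 4 (finishes day 14); job 2 (finishes day 4). The controlling bound is day 14, so job 1 finishes at 14 + 8 = day 22.
Job 6 needs all of job 5 (finishes day 18); job 1 (finishes day 22, plus 3-day gap → day 25); job 4 (finishes day 14). That puts its earliest start at day 25; it finishes at 25 + 4 = day 29.

Working backward from the deadline:
Job 7 has no dependents, so it just needs to finish by day 43. Starting by 43 − 7 = day 36 achieves that.
Job 6 must finish before job 7 (must start by day 36). With a 4-day duration, job 6 must start by 36 − 4 = day 32.
So job 6 can start as early as day 25 and as late as day 32, giving 32 − 25 = 7 days of slack.

7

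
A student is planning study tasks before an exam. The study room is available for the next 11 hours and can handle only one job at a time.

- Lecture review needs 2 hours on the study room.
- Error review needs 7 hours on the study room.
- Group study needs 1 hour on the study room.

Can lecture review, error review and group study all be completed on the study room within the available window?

Yes

Running back to back, the jobs need 2 + 7 + 1 = 10 hours on the study room.
Since 10 ≤ 11, they fit within the window.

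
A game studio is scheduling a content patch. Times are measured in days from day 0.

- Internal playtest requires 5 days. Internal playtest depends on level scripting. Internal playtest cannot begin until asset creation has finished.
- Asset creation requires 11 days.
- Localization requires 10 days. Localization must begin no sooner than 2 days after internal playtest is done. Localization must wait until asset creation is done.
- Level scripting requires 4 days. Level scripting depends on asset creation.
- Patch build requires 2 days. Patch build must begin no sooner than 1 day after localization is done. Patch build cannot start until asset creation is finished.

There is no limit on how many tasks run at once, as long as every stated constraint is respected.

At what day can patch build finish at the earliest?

35

Nothing blocks asset creation, so it runs from day 0 to day 11.
Level scripting waits on asset creation (finishes day 11), so it starts at day 11 and finishes at 11 + 4 = day 15.
Internal playtest has to wait for level scripting (finishes day 15); asset creation (finishes day 11). The latest of these is day 15, so internal playtest runs day 15 to 15 + 5 = day 20.
Localization cannot start until internal playtest (finishes day 20, plus 2-day gap → day 22); asset creation (finishes day 11). The controlling bound is day 22, so localization finishes at 22 + 10 = day 32.
Patch build has to wait for localization (finishes day 32, plus 1-day gap → day 33); asset creation (finishes day 11). The latest of these is day 33, so patch build runs day 33 to 33 + 2 = day 35.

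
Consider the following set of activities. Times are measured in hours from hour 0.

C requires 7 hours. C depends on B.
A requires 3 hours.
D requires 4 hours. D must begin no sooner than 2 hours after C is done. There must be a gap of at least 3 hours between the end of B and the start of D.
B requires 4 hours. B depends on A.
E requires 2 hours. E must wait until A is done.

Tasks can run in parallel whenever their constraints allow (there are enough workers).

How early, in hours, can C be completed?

14

A can start immediately at hour 0; it finishes at hour 3.
After A (finishes hour 3), B can start at hour 3 and finishes at hour 7.
C cannot begin until B (finishes hour 7). It runs from hour 7 to 7 + 7 = hour 14.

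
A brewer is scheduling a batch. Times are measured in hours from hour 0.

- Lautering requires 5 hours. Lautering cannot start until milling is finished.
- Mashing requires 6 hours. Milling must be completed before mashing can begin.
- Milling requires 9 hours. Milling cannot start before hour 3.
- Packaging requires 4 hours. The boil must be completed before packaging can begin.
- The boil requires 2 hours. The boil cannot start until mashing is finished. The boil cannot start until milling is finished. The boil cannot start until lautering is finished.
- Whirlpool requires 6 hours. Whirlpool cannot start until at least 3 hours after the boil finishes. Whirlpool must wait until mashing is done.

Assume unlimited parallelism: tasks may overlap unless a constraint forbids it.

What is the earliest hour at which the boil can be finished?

After its own release at hour 3, milling can start at hour 3 and finishes at hour 12.
After milling (finishes hour 12), lautering can start at hour 12 and finishes at hour 17.
Mashing waits on milling (finishes hour 12), so it starts at hour 12 and finishes at 12 + 6 = hour 18.
The boil has to wait for mashing (finishes hour 18); milling (finishes hour 12); lautering (finishes hour 17). The latest of these is hour 18, so the boil runs hour 18 to 18 + 2 = hour 20.

20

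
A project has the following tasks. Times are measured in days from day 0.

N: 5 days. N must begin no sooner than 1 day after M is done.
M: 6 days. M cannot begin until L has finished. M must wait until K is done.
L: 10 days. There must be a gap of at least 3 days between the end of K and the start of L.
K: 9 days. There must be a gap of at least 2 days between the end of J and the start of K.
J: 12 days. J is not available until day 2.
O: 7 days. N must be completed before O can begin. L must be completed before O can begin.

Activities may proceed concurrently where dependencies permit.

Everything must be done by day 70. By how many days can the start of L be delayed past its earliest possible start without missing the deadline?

13

After its own release at day 2, J can start at day 2 and finishes at day 14.
K waits on J (finishes day 14, plus 2-day gap → day 16), so it starts at day 16 and finishes at 16 + 9 = day 25.
After K (finishes day 25, plus 3-day gap → day 28), L can start at day 28 and finishes at day 38.

Working backward from the deadline:
To finish by day 70, O (duration 7) must start no later than day 63.
N feeds into O (must start by day 63); so N must finish by day 63 and therefore start by day 58.
M feeds into N (must start by day 58, minus 1-day gap → day 57); so M must finish by day 57 and therefore start by day 51.
L has several dependents: M (must start by day 51); O (must start by day 63). The earliest of those limits is day 51, so L must start by 51 − 10 = day 41.
So L can start as early as day 28 and as late as day 41, giving 41 − 28 = 13 days of slack.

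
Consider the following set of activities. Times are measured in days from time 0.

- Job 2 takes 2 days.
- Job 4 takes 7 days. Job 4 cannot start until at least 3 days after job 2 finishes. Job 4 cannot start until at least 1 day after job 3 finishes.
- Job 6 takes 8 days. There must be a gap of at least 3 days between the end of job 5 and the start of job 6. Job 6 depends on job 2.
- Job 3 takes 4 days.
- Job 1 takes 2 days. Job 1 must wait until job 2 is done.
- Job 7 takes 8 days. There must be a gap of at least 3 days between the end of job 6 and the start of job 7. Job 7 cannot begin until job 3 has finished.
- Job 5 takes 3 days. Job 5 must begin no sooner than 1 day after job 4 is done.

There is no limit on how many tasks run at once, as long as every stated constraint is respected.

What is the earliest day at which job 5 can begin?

13

Job 3 can start immediately at day 0; it finishes at day 4.
Nothing blocks job 2, so it runs from day 0 to day 2.
For job 4: job 2 (finishes day 2, plus 3-day gap → day 5); job 3 (finishes day 4, plus 1-day gap → day 5). Taking the maximum gives a start of day 5, and it finishes at 5 + 7 = day 12.
Job 5 waits on job 4 (finishes day 12, plus 1-day gap → day 13), so the earliest it can start is day 13.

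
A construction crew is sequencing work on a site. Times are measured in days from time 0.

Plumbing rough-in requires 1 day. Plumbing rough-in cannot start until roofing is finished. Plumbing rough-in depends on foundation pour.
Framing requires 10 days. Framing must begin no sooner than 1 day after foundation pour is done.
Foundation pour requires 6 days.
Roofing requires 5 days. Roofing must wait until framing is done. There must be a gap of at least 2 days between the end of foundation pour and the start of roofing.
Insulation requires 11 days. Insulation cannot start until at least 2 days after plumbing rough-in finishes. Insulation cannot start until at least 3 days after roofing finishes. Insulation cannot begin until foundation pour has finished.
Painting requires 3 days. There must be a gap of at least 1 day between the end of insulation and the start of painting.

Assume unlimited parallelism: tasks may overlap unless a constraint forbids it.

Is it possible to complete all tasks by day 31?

No

Nothing blocks foundation pour, so it runs from day 0 to day 6.
After foundation pour (finishes day 6, plus 1-day gap → day 7), framing can start at day 7 and finishes at day 17.
Roofing cannot start until framing (finishes day 17); foundation pour (finishes day 6, plus 2-day gap → day 8). The controlling bound is day 17, so roofing finishes at 17 + 5 = day 22.
Plumbing rough-in cannot start until roofing (finishes day 22); foundation pour (finishes day 6). The controlling bound is day 22, so plumbing rough-in finishes at 22 + 1 = day 23.
For insulation: plumbing rough-in (finishes day 23, plus 2-day gap → day 25); roofing (finishes day 22, plus 3-day gap → day 25); foundation pour (finishes day 6). Taking the maximum gives a start of day 25, and it finishes at 25 + 11 = day 36.
Painting waits on insulation (finishes day 36, plus 1-day gap → day 37), so it starts at day 37 and finishes at 37 + 3 = day 40.
The earliest everything can be done is day 40, which is after the deadline of 31, so it is not possible.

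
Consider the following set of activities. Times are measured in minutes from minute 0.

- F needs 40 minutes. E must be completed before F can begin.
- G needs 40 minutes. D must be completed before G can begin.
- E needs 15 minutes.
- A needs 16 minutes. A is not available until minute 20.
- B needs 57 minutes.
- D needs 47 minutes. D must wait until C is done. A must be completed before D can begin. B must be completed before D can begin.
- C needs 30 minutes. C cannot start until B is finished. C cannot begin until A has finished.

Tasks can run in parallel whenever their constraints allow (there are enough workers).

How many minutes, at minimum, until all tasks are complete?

174

E has no prerequisites, so it starts at minute 0 and finishes at minute 15.
F waits on E (finishes minute 15), so it starts at minute 15 and finishes at 15 + 40 = minute 55.
Nothing blocks B, so it runs from minute 0 to minute 57.
A waits on its own release at minute 20, so it starts at minute 20 and finishes at 20 + 16 = minute 36.
C needs all of B (finishes minute 57); A (finishes minute 36). That puts its earliest start at minute 57; it finishes at 57 + 30 = minute 87.
For D: C (finishes minute 87); A (finishes minute 36); B (finishes minute 57). Taking the maximum gives a start of minute 87, and it finishes at 87 + 47 = minute 134.
G waits on D (finishes minute 134), so it starts at minute 134 and finishes at 134 + 40 = minute 174.
All tasks are finished once the last one completes. Finish times: A at 36, B at 57, C at 87, D at 134, E at 15, F at 55, G at 174. The latest is minute 174.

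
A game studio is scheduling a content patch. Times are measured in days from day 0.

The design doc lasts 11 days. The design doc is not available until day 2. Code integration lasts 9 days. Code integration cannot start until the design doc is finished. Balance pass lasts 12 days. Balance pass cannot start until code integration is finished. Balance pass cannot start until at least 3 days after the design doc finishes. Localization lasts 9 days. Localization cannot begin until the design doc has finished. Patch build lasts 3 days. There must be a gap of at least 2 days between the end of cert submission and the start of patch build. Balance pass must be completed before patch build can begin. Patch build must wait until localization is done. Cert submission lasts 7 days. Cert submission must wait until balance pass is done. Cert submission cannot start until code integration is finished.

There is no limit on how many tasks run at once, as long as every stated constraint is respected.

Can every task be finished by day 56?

The design doc cannot begin until its own release at day 2. It runs from day 2 to 2 + 11 = day 13.
Localization cannot begin until the design doc (finishes day 13). It runs from day 13 to 13 + 9 = day 22.
After the design doc (finishes day 13), code integration can start at day 13 and finishes at day 22.
Balance pass has to wait for code integration (finishes day 22); the design doc (finishes day 13, plus 3-day gap → day 16). The latest of these is day 22, so balance pass runs day 22 to 22 + 12 = day 34.
Cert submission needs all of balance pass (finishes day 34); code integration (finishes day 22). That puts its earliest start at day 34; it finishes at 34 + 7 = day 41.
Patch build has to wait for cert submission (finishes day 41, plus 2-day gap → day 43); balance pass (finishes day 34); localization (finishes day 22). The latest of these is day 43, so patch build runs day 43 to 43 + 3 = day 46.
Every task is finished by day 46, which is no later than the deadline of 56, so the schedule is feasible.

Yes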